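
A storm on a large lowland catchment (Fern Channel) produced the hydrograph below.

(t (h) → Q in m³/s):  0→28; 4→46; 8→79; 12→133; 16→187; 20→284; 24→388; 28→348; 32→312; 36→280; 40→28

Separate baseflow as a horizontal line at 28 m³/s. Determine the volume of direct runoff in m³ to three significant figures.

Direct-runoff ordinates (Q − Q_b): 0.0, 18.0, 51.0, 105.0, 159.0, 256.0, 360.0, 320.0, 284.0, 252.0, 0.0 m³/s.
ΣQ_DR = 1805 m³/s.
With Δt = 4 h = 14400 s, V = ΣQ_DR · Δt = 1805 × 14400 = 2.60 × 10^7 m³.

V ≈ 2.60 × 10^7 m³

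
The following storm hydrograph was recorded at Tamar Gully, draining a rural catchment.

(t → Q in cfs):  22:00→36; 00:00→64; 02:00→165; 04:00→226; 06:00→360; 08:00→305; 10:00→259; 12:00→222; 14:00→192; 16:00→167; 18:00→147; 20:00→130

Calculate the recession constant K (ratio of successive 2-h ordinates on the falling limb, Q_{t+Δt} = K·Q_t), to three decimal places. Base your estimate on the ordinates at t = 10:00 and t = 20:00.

K ≈ 0.871

Using the recession-limb readings at t = 10:00 and t = 20:00: Q falls from 259 to 130 cfs over 5 intervals.
K = (Q₂/Q₁)^(1/5) = (130/259)^(1/5) = 0.871.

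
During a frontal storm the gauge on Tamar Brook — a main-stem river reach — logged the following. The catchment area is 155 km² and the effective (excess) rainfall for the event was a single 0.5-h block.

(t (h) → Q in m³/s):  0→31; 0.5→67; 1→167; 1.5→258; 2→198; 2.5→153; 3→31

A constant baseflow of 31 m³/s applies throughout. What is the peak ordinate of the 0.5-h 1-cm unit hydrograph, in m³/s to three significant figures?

U_p ≈ 284 m³/s

Direct runoff: 0.0, 36.0, 136.0, 227.0, 167.0, 122.0, 0.0 m³/s; ΣQ_DR = 688.0 m³/s, peak = 227.0 m³/s.
Runoff depth d = ΣQ_DR·Δt / A = 688.0 × 1800 / (155 km²) = 7.990 mm.
The 1-cm UH is the DRH scaled by (10 mm)/d, so U_p = 227.0 × 10/7.990 = 284 m³/s.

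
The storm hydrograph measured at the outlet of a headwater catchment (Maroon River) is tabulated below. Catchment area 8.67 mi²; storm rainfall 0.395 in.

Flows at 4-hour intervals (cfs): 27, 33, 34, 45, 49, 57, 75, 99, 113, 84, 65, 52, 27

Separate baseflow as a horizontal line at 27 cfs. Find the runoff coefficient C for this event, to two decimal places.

ΣQ_DR = 409.0 cfs; V = ΣQ_DR·Δt = 5.890 × 10^6 ft³.
Runoff depth d = V / A = 0.2924 in.
C = d / P = 0.2924 / 0.395 = 0.74.

C ≈ 0.74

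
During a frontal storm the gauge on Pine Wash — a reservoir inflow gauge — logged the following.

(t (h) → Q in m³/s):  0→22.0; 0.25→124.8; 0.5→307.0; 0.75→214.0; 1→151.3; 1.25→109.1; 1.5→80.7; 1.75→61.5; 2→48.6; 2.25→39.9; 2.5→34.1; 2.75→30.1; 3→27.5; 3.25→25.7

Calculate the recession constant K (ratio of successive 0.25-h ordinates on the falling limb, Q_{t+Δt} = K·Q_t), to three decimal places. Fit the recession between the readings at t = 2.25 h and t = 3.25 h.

K ≈ 0.896

Using the recession-limb readings at t = 2.25 h and t = 3.25 h: Q falls from 39.9 to 25.7 m³/s over 4 intervals.
K = (Q₂/Q₁)^(1/4) = (25.7/39.9)^(1/4) = 0.896.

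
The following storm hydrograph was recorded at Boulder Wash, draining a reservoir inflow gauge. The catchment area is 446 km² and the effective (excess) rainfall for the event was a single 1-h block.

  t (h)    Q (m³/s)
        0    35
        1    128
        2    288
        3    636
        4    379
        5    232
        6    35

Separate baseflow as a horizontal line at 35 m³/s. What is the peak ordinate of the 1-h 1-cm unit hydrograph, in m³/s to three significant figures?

U_p ≈ 500 m³/s

Direct runoff: 0.0, 93.0, 253.0, 601.0, 344.0, 197.0, 0.0 m³/s; ΣQ_DR = 1488 m³/s, peak = 601.0 m³/s.
Runoff depth d = ΣQ_DR·Δt / A = 1488 × 3600 / (446 km²) = 12.01 mm.
The 1-cm UH is the DRH scaled by (10 mm)/d, so U_p = 601.0 × 10/12.01 = 500 m³/s.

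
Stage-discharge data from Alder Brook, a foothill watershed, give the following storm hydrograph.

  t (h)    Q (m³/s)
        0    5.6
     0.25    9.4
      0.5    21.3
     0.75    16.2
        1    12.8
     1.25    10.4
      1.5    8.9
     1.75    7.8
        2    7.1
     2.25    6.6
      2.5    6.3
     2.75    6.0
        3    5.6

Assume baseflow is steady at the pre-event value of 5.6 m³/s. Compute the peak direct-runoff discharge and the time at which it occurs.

Subtracting baseflow gives direct-runoff ordinates: 0.0, 3.8, 15.7, 10.6, 7.2, 4.8, 3.3, 2.2, 1.5, 1.0, 0.7, 0.4, 0.0 m³/s.
The maximum is 15.7 m³/s, occurring at the reading for t = 0.5 h.

Q_p = 15.7 m³/s at t = 0.5 h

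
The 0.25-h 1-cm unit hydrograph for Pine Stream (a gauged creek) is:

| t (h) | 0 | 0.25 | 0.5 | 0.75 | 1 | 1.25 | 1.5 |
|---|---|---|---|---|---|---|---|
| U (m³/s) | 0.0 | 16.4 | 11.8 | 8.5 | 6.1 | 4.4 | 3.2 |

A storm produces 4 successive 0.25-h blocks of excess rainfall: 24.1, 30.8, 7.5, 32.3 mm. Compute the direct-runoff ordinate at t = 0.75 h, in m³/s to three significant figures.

By discrete convolution, Q_j = Σ (P_i / 10 mm) · U_{j−i}.
At t = 0.75 h (j=3): Q = (24.1/10)·8.5 + (30.8/10)·11.8 + (7.5/10)·16.4 + (32.3/10)·0.0 = 69.1 m³/s.

Q ≈ 69.1 m³/s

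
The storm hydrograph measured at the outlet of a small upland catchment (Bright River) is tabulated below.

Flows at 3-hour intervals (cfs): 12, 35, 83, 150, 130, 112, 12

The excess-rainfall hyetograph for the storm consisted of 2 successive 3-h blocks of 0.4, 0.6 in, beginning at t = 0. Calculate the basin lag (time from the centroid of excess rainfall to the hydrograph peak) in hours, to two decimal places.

Centroid of excess rainfall: t_c = Σ P_i·t̄_i / ΣP_i = 3.3000 h (block centres at 1.5, 4.5 h).
Hydrograph peak occurs at t = 9 h, so basin lag t_L = 9 − 3.3000 = 5.70 h.

t_L ≈ 5.70 h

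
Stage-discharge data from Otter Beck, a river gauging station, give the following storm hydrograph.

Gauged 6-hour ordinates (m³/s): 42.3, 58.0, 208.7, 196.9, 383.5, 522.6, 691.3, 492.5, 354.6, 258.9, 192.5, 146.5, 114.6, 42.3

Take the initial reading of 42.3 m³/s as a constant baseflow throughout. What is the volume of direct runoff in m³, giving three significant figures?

V ≈ 6.72 × 10^7 m³

Direct-runoff ordinates (Q − Q_b): 0.0, 15.7, 166.4, 154.6, 341.2, 480.3, 649.0, 450.2, 312.3, 216.6, 150.2, 104.2, 72.3, 0.0 m³/s.
ΣQ_DR = 3113 m³/s.
With Δt = 6 h = 21600 s, V = ΣQ_DR · Δt = 3113 × 21600 = 6.72 × 10^7 m³.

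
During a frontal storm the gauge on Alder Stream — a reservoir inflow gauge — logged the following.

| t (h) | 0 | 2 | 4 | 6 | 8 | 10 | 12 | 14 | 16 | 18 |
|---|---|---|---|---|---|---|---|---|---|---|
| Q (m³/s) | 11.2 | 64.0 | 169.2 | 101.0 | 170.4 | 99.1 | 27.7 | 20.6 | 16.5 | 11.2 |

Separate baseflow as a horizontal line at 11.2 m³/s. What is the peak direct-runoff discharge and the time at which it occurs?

Subtracting baseflow gives direct-runoff ordinates: 0.0, 52.8, 158.0, 89.8, 159.2, 87.9, 16.5, 9.4, 5.3, 0.0 m³/s.
The maximum is 159.2 m³/s, occurring at the reading for t = 8 h.

Q_p = 159.2 m³/s at t = 8 h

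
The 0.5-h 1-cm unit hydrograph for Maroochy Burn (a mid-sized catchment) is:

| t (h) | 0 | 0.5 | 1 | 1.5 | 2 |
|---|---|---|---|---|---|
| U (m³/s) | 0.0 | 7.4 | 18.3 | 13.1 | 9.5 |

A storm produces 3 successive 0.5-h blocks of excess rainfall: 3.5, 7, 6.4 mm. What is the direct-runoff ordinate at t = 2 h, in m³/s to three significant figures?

By discrete convolution, Q_j = Σ (P_i / 10 mm) · U_{j−i}.
At t = 2 h (j=4): Q = (3.5/10)·9.5 + (7/10)·13.1 + (6.4/10)·18.3 = 24.2 m³/s.

Q ≈ 24.2 m³/s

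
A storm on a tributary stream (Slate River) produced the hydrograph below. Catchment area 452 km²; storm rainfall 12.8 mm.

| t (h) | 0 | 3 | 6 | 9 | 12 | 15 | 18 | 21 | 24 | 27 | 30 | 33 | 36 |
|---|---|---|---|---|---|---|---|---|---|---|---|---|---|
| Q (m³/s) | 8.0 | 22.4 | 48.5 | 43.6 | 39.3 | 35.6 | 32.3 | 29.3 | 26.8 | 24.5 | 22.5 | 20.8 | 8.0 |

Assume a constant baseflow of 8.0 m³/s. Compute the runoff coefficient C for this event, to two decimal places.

ΣQ_DR = 257.6 m³/s; V = ΣQ_DR·Δt = 2.782 × 10^6 m³.
Runoff depth d = V / A = 6.155 mm.
C = d / P = 6.155 / 12.8 = 0.48.

C ≈ 0.48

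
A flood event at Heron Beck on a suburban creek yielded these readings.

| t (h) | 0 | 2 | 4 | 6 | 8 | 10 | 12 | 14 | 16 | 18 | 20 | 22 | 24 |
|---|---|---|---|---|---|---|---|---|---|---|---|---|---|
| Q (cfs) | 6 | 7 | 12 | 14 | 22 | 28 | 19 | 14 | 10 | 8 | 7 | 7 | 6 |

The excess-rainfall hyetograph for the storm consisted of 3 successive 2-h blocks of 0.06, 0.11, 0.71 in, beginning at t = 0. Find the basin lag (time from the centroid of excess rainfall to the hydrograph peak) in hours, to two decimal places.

t_L ≈ 5.52 h

Centroid of excess rainfall: t_c = Σ P_i·t̄_i / ΣP_i = 4.4773 h (block centres at 1, 3, 5 h).
Hydrograph peak occurs at t = 10 h, so basin lag t_L = 10 − 4.4773 = 5.52 h.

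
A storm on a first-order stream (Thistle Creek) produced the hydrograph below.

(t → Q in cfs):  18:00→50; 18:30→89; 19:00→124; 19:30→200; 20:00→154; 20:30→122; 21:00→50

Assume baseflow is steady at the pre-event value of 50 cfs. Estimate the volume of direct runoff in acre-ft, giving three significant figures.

Direct-runoff ordinates (Q − Q_b): 0.0, 39.0, 74.0, 150.0, 104.0, 72.0, 0.0 cfs.
ΣQ_DR = 439.0 cfs.
With Δt = 0.5 h = 1800 s, V = ΣQ_DR · Δt = 439.0 × 1800 = 7.90 × 10^5 ft³ = 18.1 acre-ft.

V ≈ 18.1 acre-ft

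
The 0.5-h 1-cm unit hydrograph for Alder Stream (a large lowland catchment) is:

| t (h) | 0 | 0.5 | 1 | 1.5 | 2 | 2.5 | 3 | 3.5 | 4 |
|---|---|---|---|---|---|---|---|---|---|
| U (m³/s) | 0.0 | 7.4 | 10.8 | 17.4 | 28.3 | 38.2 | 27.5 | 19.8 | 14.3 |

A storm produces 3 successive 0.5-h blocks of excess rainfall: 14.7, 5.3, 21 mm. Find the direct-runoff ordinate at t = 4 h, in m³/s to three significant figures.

Q ≈ 89.3 m³/s

By discrete convolution, Q_j = Σ (P_i / 10 mm) · U_{j−i}.
At t = 4 h (j=8): Q = (14.7/10)·14.3 + (5.3/10)·19.8 + (21/10)·27.5 = 89.3 m³/s.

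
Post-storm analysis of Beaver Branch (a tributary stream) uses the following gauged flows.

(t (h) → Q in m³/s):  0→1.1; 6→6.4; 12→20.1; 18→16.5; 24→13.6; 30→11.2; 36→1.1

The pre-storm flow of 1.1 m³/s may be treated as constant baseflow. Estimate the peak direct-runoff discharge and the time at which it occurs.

Q_p = 19.0 m³/s at t = 12 h

Subtracting baseflow gives direct-runoff ordinates: 0.0, 5.3, 19.0, 15.4, 12.5, 10.1, 0.0 m³/s.
The maximum is 19.0 m³/s, occurring at the reading for t = 12 h.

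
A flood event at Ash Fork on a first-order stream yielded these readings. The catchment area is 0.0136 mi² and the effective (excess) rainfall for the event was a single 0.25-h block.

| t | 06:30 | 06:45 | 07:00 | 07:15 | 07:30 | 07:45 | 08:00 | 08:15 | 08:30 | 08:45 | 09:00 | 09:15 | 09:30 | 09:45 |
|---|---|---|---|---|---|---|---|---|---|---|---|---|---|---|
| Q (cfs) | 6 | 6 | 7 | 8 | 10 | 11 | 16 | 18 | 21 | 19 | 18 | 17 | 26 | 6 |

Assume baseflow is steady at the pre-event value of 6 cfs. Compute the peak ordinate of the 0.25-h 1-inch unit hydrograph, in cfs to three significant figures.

U_p ≈ 6.69 cfs

Direct runoff: 0.0, 0.0, 1.0, 2.0, 4.0, 5.0, 10.0, 12.0, 15.0, 13.0, 12.0, 11.0, 20.0, 0.0 cfs; ΣQ_DR = 105.0 cfs, peak = 20.0 cfs.
Runoff depth d = ΣQ_DR·Δt / A = 105.0 × 900 / (0.0136 mi²) = 2.991 in.
The 1-inch UH is the DRH scaled by (1 in)/d, so U_p = 20.0 × 1/2.991 = 6.69 cfs.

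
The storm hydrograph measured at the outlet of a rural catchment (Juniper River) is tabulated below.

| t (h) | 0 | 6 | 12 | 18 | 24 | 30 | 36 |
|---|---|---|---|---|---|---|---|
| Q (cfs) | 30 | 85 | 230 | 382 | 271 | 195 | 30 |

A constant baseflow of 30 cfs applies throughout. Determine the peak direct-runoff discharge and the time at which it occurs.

Q_p = 352.0 cfs at t = 18 h

Subtracting baseflow gives direct-runoff ordinates: 0.0, 55.0, 200.0, 352.0, 241.0, 165.0, 0.0 cfs.
The maximum is 352.0 cfs, occurring at the reading for t = 18 h.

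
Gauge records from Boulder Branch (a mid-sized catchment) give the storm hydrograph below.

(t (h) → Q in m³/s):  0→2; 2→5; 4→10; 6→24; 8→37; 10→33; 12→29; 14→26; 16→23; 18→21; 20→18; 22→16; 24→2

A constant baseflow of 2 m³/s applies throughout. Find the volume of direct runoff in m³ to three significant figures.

Direct-runoff ordinates (Q − Q_b): 0.0, 3.0, 8.0, 22.0, 35.0, 31.0, 27.0, 24.0, 21.0, 19.0, 16.0, 14.0, 0.0 m³/s.
ΣQ_DR = 220.0 m³/s.
With Δt = 2 h = 7200 s, V = ΣQ_DR · Δt = 220.0 × 7200 = 1.58 × 10^6 m³.

V ≈ 1.58 × 10^6 m³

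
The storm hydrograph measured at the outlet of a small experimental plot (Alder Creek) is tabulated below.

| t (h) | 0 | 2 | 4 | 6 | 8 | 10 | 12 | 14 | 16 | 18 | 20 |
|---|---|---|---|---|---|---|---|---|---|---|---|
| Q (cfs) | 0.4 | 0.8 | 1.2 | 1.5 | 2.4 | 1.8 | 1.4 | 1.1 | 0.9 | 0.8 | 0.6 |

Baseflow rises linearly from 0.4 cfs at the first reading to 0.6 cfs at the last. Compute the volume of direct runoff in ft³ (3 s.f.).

Direct-runoff ordinates (Q − Q_b): 0.00, 0.38, 0.76, 1.04, 1.92, 1.30, 0.88, 0.56, 0.34, 0.22, 0.00 cfs.
ΣQ_DR = 7.400 cfs.
With Δt = 2 h = 7200 s, V = ΣQ_DR · Δt = 7.400 × 7200 = 53300 ft³.

V ≈ 53300 ft³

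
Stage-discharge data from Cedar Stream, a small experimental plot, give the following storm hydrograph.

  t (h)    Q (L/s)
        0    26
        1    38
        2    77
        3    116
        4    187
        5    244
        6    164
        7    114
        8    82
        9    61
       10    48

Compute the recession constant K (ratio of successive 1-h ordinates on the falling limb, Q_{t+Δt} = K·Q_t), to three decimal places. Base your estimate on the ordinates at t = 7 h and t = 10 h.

Using the recession-limb readings at t = 7 h and t = 10 h: Q falls from 114 to 48 L/s over 3 intervals.
K = (Q₂/Q₁)^(1/3) = (48/114)^(1/3) = 0.750.

K ≈ 0.750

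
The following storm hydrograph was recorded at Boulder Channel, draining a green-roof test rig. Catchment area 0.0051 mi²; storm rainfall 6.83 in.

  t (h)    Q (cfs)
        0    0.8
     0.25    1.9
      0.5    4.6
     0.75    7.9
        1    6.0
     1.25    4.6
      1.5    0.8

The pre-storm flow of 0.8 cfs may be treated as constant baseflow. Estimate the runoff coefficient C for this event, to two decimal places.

ΣQ_DR = 21.00 cfs; V = ΣQ_DR·Δt = 18900 ft³.
Runoff depth d = V / A = 1.595 in.
C = d / P = 1.595 / 6.83 = 0.23.

C ≈ 0.23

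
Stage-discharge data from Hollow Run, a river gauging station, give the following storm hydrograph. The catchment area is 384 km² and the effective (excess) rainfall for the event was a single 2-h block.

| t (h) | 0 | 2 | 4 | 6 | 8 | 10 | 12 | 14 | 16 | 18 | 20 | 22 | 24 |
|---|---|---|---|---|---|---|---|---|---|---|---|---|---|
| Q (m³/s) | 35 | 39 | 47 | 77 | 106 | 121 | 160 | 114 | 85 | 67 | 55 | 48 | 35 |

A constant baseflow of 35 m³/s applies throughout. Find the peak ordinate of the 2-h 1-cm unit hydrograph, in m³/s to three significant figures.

Direct runoff: 0.0, 4.0, 12.0, 42.0, 71.0, 86.0, 125.0, 79.0, 50.0, 32.0, 20.0, 13.0, 0.0 m³/s; ΣQ_DR = 534.0 m³/s, peak = 125.0 m³/s.
Runoff depth d = ΣQ_DR·Δt / A = 534.0 × 7200 / (384 km²) = 10.01 mm.
The 1-cm UH is the DRH scaled by (10 mm)/d, so U_p = 125.0 × 10/10.01 = 125 m³/s.

U_p ≈ 125 m³/s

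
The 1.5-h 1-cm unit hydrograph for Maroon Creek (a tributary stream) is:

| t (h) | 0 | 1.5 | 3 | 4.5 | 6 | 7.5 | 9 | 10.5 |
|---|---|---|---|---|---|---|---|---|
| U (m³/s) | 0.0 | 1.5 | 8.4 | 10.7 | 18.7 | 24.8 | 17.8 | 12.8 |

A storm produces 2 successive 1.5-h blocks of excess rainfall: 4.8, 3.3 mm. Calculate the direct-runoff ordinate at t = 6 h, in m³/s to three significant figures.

Q ≈ 12.5 m³/s

By discrete convolution, Q_j = Σ (P_i / 10 mm) · U_{j−i}.
At t = 6 h (j=4): Q = (4.8/10)·18.7 + (3.3/10)·10.7 = 12.5 m³/s.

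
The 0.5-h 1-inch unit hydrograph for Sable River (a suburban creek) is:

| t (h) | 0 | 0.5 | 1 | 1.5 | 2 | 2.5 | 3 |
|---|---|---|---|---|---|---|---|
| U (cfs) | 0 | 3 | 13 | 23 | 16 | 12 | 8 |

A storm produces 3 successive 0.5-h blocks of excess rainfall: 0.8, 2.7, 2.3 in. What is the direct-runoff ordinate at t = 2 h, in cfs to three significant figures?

By discrete convolution, Q_j = Σ (P_i / 1 in) · U_{j−i}.
At t = 2 h (j=4): Q = (0.8/1)·16 + (2.7/1)·23 + (2.3/1)·13 = 105 cfs.

Q ≈ 105 cfs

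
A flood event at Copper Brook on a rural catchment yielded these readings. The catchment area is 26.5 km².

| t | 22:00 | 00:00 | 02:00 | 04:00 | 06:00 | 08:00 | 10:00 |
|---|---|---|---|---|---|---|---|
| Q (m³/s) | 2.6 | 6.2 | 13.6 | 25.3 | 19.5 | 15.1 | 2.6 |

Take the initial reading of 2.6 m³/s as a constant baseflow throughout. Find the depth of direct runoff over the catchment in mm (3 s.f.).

Direct runoff: 0.0, 3.6, 11.0, 22.7, 16.9, 12.5, 0.0 m³/s; ΣQ_DR = 66.70 m³/s.
V = ΣQ_DR · Δt = 66.70 × 7200 s = 4.802 × 10^5 m³.
Over A = 26.5 km², depth = V / A = 18.1 mm.

d ≈ 18.1 mm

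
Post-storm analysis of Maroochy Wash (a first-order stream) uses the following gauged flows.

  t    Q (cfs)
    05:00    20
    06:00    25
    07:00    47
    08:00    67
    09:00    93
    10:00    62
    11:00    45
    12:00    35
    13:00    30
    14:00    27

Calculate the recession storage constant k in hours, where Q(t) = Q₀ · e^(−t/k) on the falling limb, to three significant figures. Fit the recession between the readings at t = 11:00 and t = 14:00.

k ≈ 5.87 h

On the falling limb, Q drops from 45 to 27 cfs between t = 11:00 and t = 14:00 (Δt = 3 h).
k = −Δt / ln(Q₂/Q₁) = −3 / ln(27/45) = 5.87 h.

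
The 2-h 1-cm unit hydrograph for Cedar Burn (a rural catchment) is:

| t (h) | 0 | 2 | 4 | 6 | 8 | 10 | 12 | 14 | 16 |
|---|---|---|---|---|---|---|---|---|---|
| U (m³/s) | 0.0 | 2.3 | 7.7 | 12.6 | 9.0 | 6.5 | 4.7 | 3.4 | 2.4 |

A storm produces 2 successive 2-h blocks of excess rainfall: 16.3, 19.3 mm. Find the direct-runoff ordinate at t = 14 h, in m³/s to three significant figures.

Q ≈ 14.6 m³/s

By discrete convolution, Q_j = Σ (P_i / 10 mm) · U_{j−i}.
At t = 14 h (j=7): Q = (16.3/10)·3.4 + (19.3/10)·4.7 = 14.6 m³/s.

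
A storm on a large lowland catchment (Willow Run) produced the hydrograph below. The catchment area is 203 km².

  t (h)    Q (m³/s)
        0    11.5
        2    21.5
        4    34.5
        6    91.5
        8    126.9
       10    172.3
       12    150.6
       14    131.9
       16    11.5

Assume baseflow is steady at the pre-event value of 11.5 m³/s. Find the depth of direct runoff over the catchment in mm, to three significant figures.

Direct runoff: 0.0, 10.0, 23.0, 80.0, 115.4, 160.8, 139.1, 120.4, 0.0 m³/s; ΣQ_DR = 648.7 m³/s.
V = ΣQ_DR · Δt = 648.7 × 7200 s = 4.671 × 10^6 m³.
Over A = 203 km², depth = V / A = 23.0 mm.

d ≈ 23.0 mm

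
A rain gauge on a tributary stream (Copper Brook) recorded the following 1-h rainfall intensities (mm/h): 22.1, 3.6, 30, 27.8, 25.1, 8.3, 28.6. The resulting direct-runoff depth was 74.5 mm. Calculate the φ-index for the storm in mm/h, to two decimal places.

φ ≈ 11.82 mm/h

Only the 5 blocks with intensity above φ contribute runoff: 22.1, 30, 27.8, 25.1, 28.6 mm/h.
Σ(I−φ)·Δt = d  ⇒  (22.1+30+27.8+25.1+28.6 − 5φ)·1 = 74.5
φ = (133.6 − 74.5/1) / 5 = 11.82 mm/h.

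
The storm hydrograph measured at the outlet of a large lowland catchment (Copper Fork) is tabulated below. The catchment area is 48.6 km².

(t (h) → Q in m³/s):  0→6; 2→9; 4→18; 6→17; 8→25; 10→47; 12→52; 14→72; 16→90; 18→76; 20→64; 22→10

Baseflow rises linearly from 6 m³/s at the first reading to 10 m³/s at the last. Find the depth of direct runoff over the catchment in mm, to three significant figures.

Direct runoff: 0.00, 2.64, 11.27, 9.91, 17.55, 39.18, 43.82, 63.45, 81.09, 66.73, 54.36, 0.00 m³/s; ΣQ_DR = 390.0 m³/s.
V = ΣQ_DR · Δt = 390.0 × 7200 s = 2.808 × 10^6 m³.
Over A = 48.6 km², depth = V / A = 57.8 mm.

d ≈ 57.8 mm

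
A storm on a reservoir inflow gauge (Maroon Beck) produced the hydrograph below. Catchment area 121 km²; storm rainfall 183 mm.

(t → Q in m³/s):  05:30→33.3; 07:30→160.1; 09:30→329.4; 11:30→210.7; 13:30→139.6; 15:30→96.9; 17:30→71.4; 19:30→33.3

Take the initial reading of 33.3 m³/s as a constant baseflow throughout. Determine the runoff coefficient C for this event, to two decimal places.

ΣQ_DR = 808.3 m³/s; V = ΣQ_DR·Δt = 5.820 × 10^6 m³.
Runoff depth d = V / A = 48.10 mm.
C = d / P = 48.10 / 183 = 0.26.

C ≈ 0.26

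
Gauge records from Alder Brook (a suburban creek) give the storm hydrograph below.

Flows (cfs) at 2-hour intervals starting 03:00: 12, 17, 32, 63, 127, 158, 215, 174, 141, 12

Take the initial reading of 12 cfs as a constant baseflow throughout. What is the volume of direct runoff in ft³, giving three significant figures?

V ≈ 5.98 × 10^6 ft³

Direct-runoff ordinates (Q − Q_b): 0.0, 5.0, 20.0, 51.0, 115.0, 146.0, 203.0, 162.0, 129.0, 0.0 cfs.
ΣQ_DR = 831.0 cfs.
With Δt = 2 h = 7200 s, V = ΣQ_DR · Δt = 831.0 × 7200 = 5.98 × 10^6 ft³.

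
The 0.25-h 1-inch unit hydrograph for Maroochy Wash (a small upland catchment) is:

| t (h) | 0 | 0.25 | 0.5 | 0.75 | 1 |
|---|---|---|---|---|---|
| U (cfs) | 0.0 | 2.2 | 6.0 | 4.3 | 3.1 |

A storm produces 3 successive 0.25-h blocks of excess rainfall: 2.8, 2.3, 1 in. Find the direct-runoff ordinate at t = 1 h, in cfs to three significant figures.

Q ≈ 24.6 cfs

By discrete convolution, Q_j = Σ (P_i / 1 in) · U_{j−i}.
At t = 1 h (j=4): Q = (2.8/1)·3.1 + (2.3/1)·4.3 + (1/1)·6.0 = 24.6 cfs.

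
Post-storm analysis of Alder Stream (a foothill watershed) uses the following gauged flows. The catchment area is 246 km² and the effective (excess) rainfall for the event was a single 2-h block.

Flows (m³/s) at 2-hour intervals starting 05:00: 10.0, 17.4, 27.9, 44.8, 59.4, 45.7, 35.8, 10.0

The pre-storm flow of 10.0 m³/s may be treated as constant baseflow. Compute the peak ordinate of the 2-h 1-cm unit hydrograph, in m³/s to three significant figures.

Direct runoff: 0.0, 7.4, 17.9, 34.8, 49.4, 35.7, 25.8, 0.0 m³/s; ΣQ_DR = 171.0 m³/s, peak = 49.4 m³/s.
Runoff depth d = ΣQ_DR·Δt / A = 171.0 × 7200 / (246 km²) = 5.005 mm.
The 1-cm UH is the DRH scaled by (10 mm)/d, so U_p = 49.4 × 10/5.005 = 98.7 m³/s.

U_p ≈ 98.7 m³/s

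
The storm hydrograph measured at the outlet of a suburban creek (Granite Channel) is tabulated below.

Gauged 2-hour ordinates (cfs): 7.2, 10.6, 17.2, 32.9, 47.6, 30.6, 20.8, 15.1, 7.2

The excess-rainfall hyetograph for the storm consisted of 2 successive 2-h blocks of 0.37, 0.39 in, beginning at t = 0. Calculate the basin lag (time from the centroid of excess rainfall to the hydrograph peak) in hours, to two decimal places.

Centroid of excess rainfall: t_c = Σ P_i·t̄_i / ΣP_i = 2.0263 h (block centres at 1, 3 h).
Hydrograph peak occurs at t = 8 h, so basin lag t_L = 8 − 2.0263 = 5.97 h.

t_L ≈ 5.97 h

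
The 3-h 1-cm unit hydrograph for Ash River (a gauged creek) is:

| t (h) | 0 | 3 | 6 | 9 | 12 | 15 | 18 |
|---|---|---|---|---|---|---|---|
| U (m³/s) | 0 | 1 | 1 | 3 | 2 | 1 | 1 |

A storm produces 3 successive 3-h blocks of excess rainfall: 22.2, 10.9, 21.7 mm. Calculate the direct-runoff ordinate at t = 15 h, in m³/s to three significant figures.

By discrete convolution, Q_j = Σ (P_i / 10 mm) · U_{j−i}.
At t = 15 h (j=5): Q = (22.2/10)·1 + (10.9/10)·2 + (21.7/10)·3 = 10.9 m³/s.

Q ≈ 10.9 m³/s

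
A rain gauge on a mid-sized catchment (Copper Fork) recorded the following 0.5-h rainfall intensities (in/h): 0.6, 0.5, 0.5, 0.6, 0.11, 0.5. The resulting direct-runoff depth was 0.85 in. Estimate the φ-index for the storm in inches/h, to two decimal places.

Only the 5 blocks with intensity above φ contribute runoff: 0.6, 0.5, 0.5, 0.6, 0.5 in/h.
Σ(I−φ)·Δt = d  ⇒  (0.6+0.5+0.5+0.6+0.5 − 5φ)·0.5 = 0.85
φ = (2.700 − 0.85/0.5) / 5 = 0.20 in/h.

φ ≈ 0.20 in/h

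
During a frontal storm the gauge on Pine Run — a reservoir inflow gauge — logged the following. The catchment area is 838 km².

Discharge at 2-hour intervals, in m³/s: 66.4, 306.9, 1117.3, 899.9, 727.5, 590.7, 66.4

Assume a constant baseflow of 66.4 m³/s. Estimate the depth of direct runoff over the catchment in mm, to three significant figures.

Direct runoff: 0.0, 240.5, 1050.9, 833.5, 661.1, 524.3, 0.0 m³/s; ΣQ_DR = 3310 m³/s.
V = ΣQ_DR · Δt = 3310 × 7200 s = 2.383 × 10^7 m³.
Over A = 838 km², depth = V / A = 28.4 mm.

d ≈ 28.4 mm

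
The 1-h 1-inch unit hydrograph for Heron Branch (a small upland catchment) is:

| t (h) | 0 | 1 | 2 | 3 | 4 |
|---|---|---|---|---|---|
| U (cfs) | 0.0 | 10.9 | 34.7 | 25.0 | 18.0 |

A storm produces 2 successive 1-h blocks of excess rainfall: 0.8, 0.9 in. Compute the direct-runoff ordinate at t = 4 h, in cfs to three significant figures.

By discrete convolution, Q_j = Σ (P_i / 1 in) · U_{j−i}.
At t = 4 h (j=4): Q = (0.8/1)·18.0 + (0.9/1)·25.0 = 36.9 cfs.

Q ≈ 36.9 cfs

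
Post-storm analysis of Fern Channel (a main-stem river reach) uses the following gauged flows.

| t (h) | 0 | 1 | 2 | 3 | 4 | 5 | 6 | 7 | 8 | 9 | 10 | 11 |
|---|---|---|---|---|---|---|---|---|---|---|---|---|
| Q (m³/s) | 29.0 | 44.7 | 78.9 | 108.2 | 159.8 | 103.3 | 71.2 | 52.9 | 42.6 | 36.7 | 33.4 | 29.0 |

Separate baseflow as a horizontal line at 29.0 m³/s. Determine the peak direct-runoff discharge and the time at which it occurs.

Subtracting baseflow gives direct-runoff ordinates: 0.0, 15.7, 49.9, 79.2, 130.8, 74.3, 42.2, 23.9, 13.6, 7.7, 4.4, 0.0 m³/s.
The maximum is 130.8 m³/s, occurring at the reading for t = 4 h.

Q_p = 130.8 m³/s at t = 4 h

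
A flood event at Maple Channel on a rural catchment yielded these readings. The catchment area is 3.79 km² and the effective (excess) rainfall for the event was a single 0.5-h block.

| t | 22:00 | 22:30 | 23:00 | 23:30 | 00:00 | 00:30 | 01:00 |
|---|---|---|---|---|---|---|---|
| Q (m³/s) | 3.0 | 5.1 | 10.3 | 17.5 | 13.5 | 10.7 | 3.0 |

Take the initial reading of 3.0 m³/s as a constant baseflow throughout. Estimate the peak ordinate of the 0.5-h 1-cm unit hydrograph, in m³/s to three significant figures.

U_p ≈ 7.25 m³/s

Direct runoff: 0.0, 2.1, 7.3, 14.5, 10.5, 7.7, 0.0 m³/s; ΣQ_DR = 42.10 m³/s, peak = 14.5 m³/s.
Runoff depth d = ΣQ_DR·Δt / A = 42.10 × 1800 / (3.79 km²) = 19.99 mm.
The 1-cm UH is the DRH scaled by (10 mm)/d, so U_p = 14.5 × 10/19.99 = 7.25 m³/s.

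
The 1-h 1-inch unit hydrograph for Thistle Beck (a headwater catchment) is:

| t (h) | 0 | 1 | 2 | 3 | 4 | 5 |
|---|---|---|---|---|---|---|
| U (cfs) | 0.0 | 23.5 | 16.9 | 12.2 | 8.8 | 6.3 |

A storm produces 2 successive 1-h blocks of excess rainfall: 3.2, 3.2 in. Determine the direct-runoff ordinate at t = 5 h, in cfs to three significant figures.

By discrete convolution, Q_j = Σ (P_i / 1 in) · U_{j−i}.
At t = 5 h (j=5): Q = (3.2/1)·6.3 + (3.2/1)·8.8 = 48.3 cfs.

Q ≈ 48.3 cfs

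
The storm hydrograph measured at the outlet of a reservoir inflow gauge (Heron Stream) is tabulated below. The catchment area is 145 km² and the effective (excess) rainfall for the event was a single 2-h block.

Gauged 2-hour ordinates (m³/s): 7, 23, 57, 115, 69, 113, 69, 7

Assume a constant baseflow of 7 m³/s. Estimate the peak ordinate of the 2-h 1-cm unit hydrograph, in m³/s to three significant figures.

U_p ≈ 53.8 m³/s

Direct runoff: 0.0, 16.0, 50.0, 108.0, 62.0, 106.0, 62.0, 0.0 m³/s; ΣQ_DR = 404.0 m³/s, peak = 108.0 m³/s.
Runoff depth d = ΣQ_DR·Δt / A = 404.0 × 7200 / (145 km²) = 20.06 mm.
The 1-cm UH is the DRH scaled by (10 mm)/d, so U_p = 108.0 × 10/20.06 = 53.8 m³/s.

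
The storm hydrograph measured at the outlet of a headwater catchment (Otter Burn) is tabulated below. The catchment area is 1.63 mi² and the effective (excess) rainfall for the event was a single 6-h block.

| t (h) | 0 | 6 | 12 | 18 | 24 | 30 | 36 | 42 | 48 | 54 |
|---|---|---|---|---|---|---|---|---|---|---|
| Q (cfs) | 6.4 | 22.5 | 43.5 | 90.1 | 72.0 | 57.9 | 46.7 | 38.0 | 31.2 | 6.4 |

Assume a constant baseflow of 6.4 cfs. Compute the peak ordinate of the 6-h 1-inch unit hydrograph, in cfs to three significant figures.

U_p ≈ 41.8 cfs

Direct runoff: 0.0, 16.1, 37.1, 83.7, 65.6, 51.5, 40.3, 31.6, 24.8, 0.0 cfs; ΣQ_DR = 350.7 cfs, peak = 83.7 cfs.
Runoff depth d = ΣQ_DR·Δt / A = 350.7 × 21600 / (1.63 mi²) = 2.000 in.
The 1-inch UH is the DRH scaled by (1 in)/d, so U_p = 83.7 × 1/2.000 = 41.8 cfs.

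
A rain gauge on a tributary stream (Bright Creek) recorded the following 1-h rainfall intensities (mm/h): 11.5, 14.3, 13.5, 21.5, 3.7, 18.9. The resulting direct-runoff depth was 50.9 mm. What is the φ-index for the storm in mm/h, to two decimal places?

Only the 5 blocks with intensity above φ contribute runoff: 11.5, 14.3, 13.5, 21.5, 18.9 mm/h.
Σ(I−φ)·Δt = d  ⇒  (11.5+14.3+13.5+21.5+18.9 − 5φ)·1 = 50.9
φ = (79.70 − 50.9/1) / 5 = 5.76 mm/h.

φ ≈ 5.76 mm/h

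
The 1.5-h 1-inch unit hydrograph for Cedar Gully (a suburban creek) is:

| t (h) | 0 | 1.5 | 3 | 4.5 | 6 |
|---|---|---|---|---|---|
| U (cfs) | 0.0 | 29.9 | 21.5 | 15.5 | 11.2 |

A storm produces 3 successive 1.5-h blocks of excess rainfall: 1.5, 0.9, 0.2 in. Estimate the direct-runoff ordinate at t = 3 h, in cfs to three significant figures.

By discrete convolution, Q_j = Σ (P_i / 1 in) · U_{j−i}.
At t = 3 h (j=2): Q = (1.5/1)·21.5 + (0.9/1)·29.9 + (0.2/1)·0.0 = 59.2 cfs.

Q ≈ 59.2 cfs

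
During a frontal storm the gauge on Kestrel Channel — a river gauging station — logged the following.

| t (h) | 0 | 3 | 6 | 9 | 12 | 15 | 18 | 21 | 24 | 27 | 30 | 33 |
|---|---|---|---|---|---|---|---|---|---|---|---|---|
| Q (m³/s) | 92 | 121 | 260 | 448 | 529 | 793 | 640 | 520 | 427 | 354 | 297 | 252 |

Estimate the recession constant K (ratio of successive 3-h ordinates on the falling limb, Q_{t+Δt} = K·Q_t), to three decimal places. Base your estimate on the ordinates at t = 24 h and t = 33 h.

K ≈ 0.839

Using the recession-limb readings at t = 24 h and t = 33 h: Q falls from 427 to 252 m³/s over 3 intervals.
K = (Q₂/Q₁)^(1/3) = (252/427)^(1/3) = 0.839.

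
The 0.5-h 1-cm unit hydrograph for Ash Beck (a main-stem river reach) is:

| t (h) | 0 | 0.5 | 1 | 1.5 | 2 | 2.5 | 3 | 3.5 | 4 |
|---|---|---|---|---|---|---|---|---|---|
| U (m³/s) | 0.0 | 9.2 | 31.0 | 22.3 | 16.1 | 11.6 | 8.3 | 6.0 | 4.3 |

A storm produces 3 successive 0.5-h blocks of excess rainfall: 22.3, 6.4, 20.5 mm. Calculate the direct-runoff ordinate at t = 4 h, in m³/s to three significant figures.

By discrete convolution, Q_j = Σ (P_i / 10 mm) · U_{j−i}.
At t = 4 h (j=8): Q = (22.3/10)·4.3 + (6.4/10)·6.0 + (20.5/10)·8.3 = 30.4 m³/s.

Q ≈ 30.4 m³/s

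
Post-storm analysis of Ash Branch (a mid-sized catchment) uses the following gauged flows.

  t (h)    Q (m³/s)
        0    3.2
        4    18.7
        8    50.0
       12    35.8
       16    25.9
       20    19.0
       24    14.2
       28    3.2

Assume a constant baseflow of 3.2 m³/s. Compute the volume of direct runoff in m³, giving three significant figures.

Direct-runoff ordinates (Q − Q_b): 0.0, 15.5, 46.8, 32.6, 22.7, 15.8, 11.0, 0.0 m³/s.
ΣQ_DR = 144.4 m³/s.
With Δt = 4 h = 14400 s, V = ΣQ_DR · Δt = 144.4 × 14400 = 2.08 × 10^6 m³.

V ≈ 2.08 × 10^6 m³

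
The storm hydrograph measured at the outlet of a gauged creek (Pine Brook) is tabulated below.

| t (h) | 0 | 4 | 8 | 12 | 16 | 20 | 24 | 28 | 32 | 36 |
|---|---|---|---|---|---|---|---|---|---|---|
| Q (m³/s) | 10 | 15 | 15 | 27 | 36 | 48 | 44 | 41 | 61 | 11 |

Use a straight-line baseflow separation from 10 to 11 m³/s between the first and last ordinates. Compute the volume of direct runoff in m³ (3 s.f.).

V ≈ 2.92 × 10^6 m³

Direct-runoff ordinates (Q − Q_b): 0.00, 4.89, 4.78, 16.67, 25.56, 37.44, 33.33, 30.22, 50.11, 0.00 m³/s.
ΣQ_DR = 203.0 m³/s.
With Δt = 4 h = 14400 s, V = ΣQ_DR · Δt = 203.0 × 14400 = 2.92 × 10^6 m³.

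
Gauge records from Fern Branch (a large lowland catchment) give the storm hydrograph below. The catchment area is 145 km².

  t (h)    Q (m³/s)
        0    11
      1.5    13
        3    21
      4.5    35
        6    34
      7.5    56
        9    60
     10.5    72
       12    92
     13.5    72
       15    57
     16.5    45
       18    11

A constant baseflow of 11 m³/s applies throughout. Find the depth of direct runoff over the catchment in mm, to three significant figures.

Direct runoff: 0.0, 2.0, 10.0, 24.0, 23.0, 45.0, 49.0, 61.0, 81.0, 61.0, 46.0, 34.0, 0.0 m³/s; ΣQ_DR = 436.0 m³/s.
V = ΣQ_DR · Δt = 436.0 × 5400 s = 2.354 × 10^6 m³.
Over A = 145 km², depth = V / A = 16.2 mm.

d ≈ 16.2 mm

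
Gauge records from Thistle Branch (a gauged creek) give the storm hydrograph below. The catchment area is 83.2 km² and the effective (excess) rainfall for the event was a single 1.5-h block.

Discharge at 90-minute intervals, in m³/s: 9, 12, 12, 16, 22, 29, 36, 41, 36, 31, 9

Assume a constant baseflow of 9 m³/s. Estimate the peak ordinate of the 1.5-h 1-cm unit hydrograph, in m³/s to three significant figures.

Direct runoff: 0.0, 3.0, 3.0, 7.0, 13.0, 20.0, 27.0, 32.0, 27.0, 22.0, 0.0 m³/s; ΣQ_DR = 154.0 m³/s, peak = 32.0 m³/s.
Runoff depth d = ΣQ_DR·Δt / A = 154.0 × 5400 / (83.2 km²) = 9.995 mm.
The 1-cm UH is the DRH scaled by (10 mm)/d, so U_p = 32.0 × 10/9.995 = 32.0 m³/s.

U_p ≈ 32.0 m³/s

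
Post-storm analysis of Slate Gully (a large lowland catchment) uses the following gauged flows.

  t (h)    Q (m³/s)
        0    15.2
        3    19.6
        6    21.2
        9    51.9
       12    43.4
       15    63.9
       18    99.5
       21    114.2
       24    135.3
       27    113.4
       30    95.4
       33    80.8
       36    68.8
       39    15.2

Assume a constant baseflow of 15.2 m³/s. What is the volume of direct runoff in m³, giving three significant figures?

V ≈ 7.83 × 10^6 m³

Direct-runoff ordinates (Q − Q_b): 0.0, 4.4, 6.0, 36.7, 28.2, 48.7, 84.3, 99.0, 120.1, 98.2, 80.2, 65.6, 53.6, 0.0 m³/s.
ΣQ_DR = 725.0 m³/s.
With Δt = 3 h = 10800 s, V = ΣQ_DR · Δt = 725.0 × 10800 = 7.83 × 10^6 m³.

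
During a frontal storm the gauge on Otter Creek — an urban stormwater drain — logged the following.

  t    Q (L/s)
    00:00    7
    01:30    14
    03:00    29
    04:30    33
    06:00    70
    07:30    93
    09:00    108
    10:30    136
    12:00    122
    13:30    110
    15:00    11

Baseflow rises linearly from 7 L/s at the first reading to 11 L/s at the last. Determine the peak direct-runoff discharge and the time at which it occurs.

Q_p = 126.20 L/s at t = 10:30

Subtracting baseflow gives direct-runoff ordinates: 0.00, 6.60, 21.20, 24.80, 61.40, 84.00, 98.60, 126.20, 111.80, 99.40, 0.00 L/s.
The maximum is 126.20 L/s, occurring at the reading for t = 10:30.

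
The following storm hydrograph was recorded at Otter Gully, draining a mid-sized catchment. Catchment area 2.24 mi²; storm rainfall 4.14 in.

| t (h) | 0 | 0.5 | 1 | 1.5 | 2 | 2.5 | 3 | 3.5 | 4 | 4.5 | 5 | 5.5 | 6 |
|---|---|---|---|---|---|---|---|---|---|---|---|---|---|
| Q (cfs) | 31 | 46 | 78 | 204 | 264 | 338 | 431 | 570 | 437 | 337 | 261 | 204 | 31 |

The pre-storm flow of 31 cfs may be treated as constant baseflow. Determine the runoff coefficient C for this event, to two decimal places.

C ≈ 0.24

ΣQ_DR = 2829 cfs; V = ΣQ_DR·Δt = 5.092 × 10^6 ft³.
Runoff depth d = V / A = 0.9785 in.
C = d / P = 0.9785 / 4.14 = 0.24.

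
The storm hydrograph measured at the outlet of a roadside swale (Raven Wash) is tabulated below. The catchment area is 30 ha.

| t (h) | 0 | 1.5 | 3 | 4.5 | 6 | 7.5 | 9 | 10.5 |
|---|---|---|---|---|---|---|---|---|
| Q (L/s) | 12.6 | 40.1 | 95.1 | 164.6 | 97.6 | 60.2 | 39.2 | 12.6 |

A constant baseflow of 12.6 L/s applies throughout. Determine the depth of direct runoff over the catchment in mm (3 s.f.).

Direct runoff: 0.0, 27.5, 82.5, 152.0, 85.0, 47.6, 26.6, 0.0 L/s; ΣQ_DR = 421.2 L/s.
V = ΣQ_DR · Δt = 421.2 × 5400 s = 2.274 × 10^6 L.
Over A = 30 ha, depth = V / A = 7.58 mm.

d ≈ 7.58 mm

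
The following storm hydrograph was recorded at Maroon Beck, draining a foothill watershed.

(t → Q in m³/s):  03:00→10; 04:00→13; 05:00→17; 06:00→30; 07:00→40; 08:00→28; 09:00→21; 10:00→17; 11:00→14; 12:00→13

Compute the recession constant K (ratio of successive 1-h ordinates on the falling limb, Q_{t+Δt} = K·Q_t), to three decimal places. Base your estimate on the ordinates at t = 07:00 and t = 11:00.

K ≈ 0.769

Using the recession-limb readings at t = 07:00 and t = 11:00: Q falls from 40 to 14 m³/s over 4 intervals.
K = (Q₂/Q₁)^(1/4) = (14/40)^(1/4) = 0.769.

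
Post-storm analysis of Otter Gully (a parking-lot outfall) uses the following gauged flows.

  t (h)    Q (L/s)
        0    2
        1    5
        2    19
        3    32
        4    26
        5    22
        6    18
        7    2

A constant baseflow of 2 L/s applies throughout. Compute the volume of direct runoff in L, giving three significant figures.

V ≈ 3.96 × 10^5 L

Direct-runoff ordinates (Q − Q_b): 0.0, 3.0, 17.0, 30.0, 24.0, 20.0, 16.0, 0.0 L/s.
ΣQ_DR = 110.0 L/s.
With Δt = 1 h = 3600 s, V = ΣQ_DR · Δt = 110.0 × 3600 = 3.96 × 10^5 L.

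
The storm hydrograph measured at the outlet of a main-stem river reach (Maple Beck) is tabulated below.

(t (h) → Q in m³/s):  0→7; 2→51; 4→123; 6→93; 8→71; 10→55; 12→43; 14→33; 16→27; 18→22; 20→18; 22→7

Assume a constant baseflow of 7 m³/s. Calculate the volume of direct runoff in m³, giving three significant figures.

Direct-runoff ordinates (Q − Q_b): 0.0, 44.0, 116.0, 86.0, 64.0, 48.0, 36.0, 26.0, 20.0, 15.0, 11.0, 0.0 m³/s.
ΣQ_DR = 466.0 m³/s.
With Δt = 2 h = 7200 s, V = ΣQ_DR · Δt = 466.0 × 7200 = 3.36 × 10^6 m³.

V ≈ 3.36 × 10^6 m³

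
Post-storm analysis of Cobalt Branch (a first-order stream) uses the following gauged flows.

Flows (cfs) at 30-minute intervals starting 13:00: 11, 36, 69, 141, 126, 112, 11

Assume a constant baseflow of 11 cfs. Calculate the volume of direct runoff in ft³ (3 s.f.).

V ≈ 7.72 × 10^5 ft³

Direct-runoff ordinates (Q − Q_b): 0.0, 25.0, 58.0, 130.0, 115.0, 101.0, 0.0 cfs.
ΣQ_DR = 429.0 cfs.
With Δt = 0.5 h = 1800 s, V = ΣQ_DR · Δt = 429.0 × 1800 = 7.72 × 10^5 ft³.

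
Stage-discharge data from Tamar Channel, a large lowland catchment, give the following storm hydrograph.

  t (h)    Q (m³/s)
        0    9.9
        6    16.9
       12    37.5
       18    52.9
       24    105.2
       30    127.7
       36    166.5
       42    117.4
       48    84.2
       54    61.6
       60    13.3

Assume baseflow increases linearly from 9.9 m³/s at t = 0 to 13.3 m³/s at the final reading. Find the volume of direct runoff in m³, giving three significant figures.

Direct-runoff ordinates (Q − Q_b): 0.00, 6.66, 26.92, 41.98, 93.94, 116.10, 154.56, 105.12, 71.58, 48.64, 0.00 m³/s.
ΣQ_DR = 665.5 m³/s.
With Δt = 6 h = 21600 s, V = ΣQ_DR · Δt = 665.5 × 21600 = 1.44 × 10^7 m³.

V ≈ 1.44 × 10^7 m³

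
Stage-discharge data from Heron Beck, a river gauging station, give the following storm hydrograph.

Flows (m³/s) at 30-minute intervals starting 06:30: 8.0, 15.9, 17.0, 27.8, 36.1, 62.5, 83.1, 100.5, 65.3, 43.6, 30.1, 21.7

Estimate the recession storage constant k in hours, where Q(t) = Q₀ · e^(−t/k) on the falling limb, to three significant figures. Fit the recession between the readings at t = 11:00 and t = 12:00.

On the falling limb, Q drops from 43.6 to 21.7 m³/s between t = 11:00 and t = 12:00 (Δt = 1 h).
k = −Δt / ln(Q₂/Q₁) = −1 / ln(21.7/43.6) = 1.43 h.

k ≈ 1.43 h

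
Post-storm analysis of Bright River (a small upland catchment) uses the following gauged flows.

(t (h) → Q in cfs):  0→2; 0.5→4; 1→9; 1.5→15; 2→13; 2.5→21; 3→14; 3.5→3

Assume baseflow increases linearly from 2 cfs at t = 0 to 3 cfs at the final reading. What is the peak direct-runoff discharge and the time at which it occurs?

Subtracting baseflow gives direct-runoff ordinates: 0.00, 1.86, 6.71, 12.57, 10.43, 18.29, 11.14, 0.00 cfs.
The maximum is 18.29 cfs, occurring at the reading for t = 2.5 h.

Q_p = 18.29 cfs at t = 2.5 h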